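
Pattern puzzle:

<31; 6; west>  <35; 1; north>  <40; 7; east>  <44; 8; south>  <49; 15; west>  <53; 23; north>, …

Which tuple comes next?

First value: alternating steps +4, +5, +4, +5, …, so 31, 35, 40, 44, 49, 53 → 58.
For the second value, each term is the sum of the two before it: 6, 1, 7, 8, 15, 23 → 38.
Direction goes west, north, east, south, west, north → east (repeats west → north → east → south).
So the next tuple is <58; 38; east>.

<58; 38; east>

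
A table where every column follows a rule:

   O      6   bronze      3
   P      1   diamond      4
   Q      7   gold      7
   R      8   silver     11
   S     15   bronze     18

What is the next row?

T  23  diamond  29

Letter: letters move forward 1 place in the alphabet; O, P, Q, R, S → T.
For the second component, each term is the sum of the two before it: 6, 1, 7, 8, 15 → 23.
For the rank, repeats bronze → diamond → gold → silver: bronze, diamond, gold, silver, bronze → diamond.
Fourth component: each term is the sum of the two before it; 3, 4, 7, 11, 18 → 29.
Putting it together: T  23  diamond  29.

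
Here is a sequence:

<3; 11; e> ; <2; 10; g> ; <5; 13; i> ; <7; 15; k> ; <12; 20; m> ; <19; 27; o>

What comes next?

First entry goes 3, 2, 5, 7, 12, 19 → 31 (each term is the sum of the two before it).
Second entry — always 8 more than the first entry: 11, 10, 13, 15, 20, 27 → 39.
Letter goes e, g, i, k, m, o → q (letters move forward 2 places in the alphabet).
So the next term is <31; 39; q>.

<31; 39; q>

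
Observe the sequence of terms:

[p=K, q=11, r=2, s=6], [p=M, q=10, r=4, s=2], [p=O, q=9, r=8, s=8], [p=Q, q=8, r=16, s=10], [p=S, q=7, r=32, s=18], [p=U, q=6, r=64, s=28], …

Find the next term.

[p=W, q=5, r=128, s=46]

P — letters move forward 2 places in the alphabet: K, M, O, Q, S, U → W.
Q goes 11, 10, 9, 8, 7, 6 → 5 (−1 each step).
For the r, ×2 each step: 2, 4, 8, 16, 32, 64 → 128.
S: each term is the sum of the two before it; 6, 2, 8, 10, 18, 28 → 46.
So the next term is [p=W, q=5, r=128, s=46].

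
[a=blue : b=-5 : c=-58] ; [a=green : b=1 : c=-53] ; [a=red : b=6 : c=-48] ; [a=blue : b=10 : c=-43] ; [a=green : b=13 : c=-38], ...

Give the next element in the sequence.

[a=red : b=15 : c=-33]

A goes blue, green, red, blue, green → red (repeats blue → green → red).
B: differences are 6, 5, 4, … (decreasing by 1 each time); -5, 1, 6, 10, 13 → 15.
C: -58, -53, -48, -43, -38 → -33 (+5 each step).
Combining the parts gives [a=red : b=15 : c=-33].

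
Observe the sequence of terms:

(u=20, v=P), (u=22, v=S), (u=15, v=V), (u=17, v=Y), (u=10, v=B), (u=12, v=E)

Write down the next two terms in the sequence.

(u=5, v=H), (u=7, v=K)

U: alternating steps +2, −7, +2, −7, …, so 20, 22, 15, 17, 10, 12 → 5 → 7.
V goes P, S, V, Y, B, E → H → K (letters move forward 3 places in the alphabet, wrapping Z→A).
So the next two terms are (u=5, v=H) and (u=7, v=K).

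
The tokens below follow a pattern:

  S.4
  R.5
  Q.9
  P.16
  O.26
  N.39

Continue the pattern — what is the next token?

Letter goes S, R, Q, P, O, N → M (letters move back 1 place in the alphabet).
Second component: 4, 5, 9, 16, 26, 39 → 55 (differences are 1, 4, 7, … (increasing by 3 each time)).
Combining the parts gives M.55.

M.55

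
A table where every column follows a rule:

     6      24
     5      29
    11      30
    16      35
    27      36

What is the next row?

First component: 6, 5, 11, 16, 27 → 43 (each term is the sum of the two before it).
For the second component, alternating steps +5, +1, +5, +1, …: 24, 29, 30, 35, 36 → 41.
Combining the parts gives 43  41.

43  41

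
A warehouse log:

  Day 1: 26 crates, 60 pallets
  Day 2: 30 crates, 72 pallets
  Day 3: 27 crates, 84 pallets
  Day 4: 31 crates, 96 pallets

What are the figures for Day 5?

Crates — alternating steps +4, −3, +4, −3, …: 26, 30, 27, 31 → 28.
Pallets: 60, 72, 84, 96 → 108 (+12 each step).
Putting it together: 28 crates, 108 pallets.

28 crates, 108 pallets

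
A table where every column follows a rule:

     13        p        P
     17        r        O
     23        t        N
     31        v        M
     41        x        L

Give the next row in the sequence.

53  z  K

For the first component, differences are 4, 6, 8, … (increasing by 2 each time): 13, 17, 23, 31, 41 → 53.
First letter: letters move forward 2 places in the alphabet, so p, r, t, v, x → z.
For the second letter, letters move back 1 place in the alphabet: P, O, N, M, L → K.
Putting it together: 53  z  K.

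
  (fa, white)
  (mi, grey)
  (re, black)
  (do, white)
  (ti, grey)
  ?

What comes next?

(la, black)

Note: runs backward through the solfège scale do→ti, so fa, mi, re, do, ti → la.
For the shade, repeats white → grey → black: white, grey, black, white, grey → black.
So the next term is (la, black).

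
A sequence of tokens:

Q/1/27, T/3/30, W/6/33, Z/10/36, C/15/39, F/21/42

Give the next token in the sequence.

Letter: Q, T, W, Z, C, F → I (letters move forward 3 places in the alphabet, wrapping Z→A).
Second component: 1, 3, 6, 10, 15, 21 → 28 (differences are 2, 3, 4, … (increasing by 1 each time)).
Third component: 27, 30, 33, 36, 39, 42 → 45 (+3 each step).
So the next token is I/28/45.

I/28/45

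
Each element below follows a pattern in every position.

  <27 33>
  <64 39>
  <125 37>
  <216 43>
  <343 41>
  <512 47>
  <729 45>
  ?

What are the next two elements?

<1000 51>, <1331 49>

First part goes 27, 64, 125, 216, 343, 512, 729 → 1000 → 1331 (perfect cubes: 3³, 4³, 5³, …).
Second part: alternating steps +6, −2, +6, −2, …, so 33, 39, 37, 43, 41, 47, 45 → 51 → 49.
Putting the parts together: <1000 51> and then <1331 49>.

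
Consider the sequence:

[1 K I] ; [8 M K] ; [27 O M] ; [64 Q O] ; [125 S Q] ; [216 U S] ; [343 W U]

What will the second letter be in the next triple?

W

Second letter: letters move forward 2 places in the alphabet, so I, K, M, O, Q, S, U → W.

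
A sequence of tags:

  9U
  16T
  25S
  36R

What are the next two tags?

49Q then 64P

First component goes 9, 16, 25, 36 → 49 → 64 (perfect squares: 3², 4², 5², …).
Letter goes U, T, S, R → Q → P (letters move back 1 place in the alphabet).
So the next two tags are 49Q and 64P.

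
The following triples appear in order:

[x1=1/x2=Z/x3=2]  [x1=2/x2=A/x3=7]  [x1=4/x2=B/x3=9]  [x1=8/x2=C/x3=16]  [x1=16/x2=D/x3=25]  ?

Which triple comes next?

X1: ×2 each step, so 1, 2, 4, 8, 16 → 32.
X2 goes Z, A, B, C, D → E (letters move forward 1 place in the alphabet, wrapping Z→A).
X3 goes 2, 7, 9, 16, 25 → 41 (each term is the sum of the two before it).
Combining the parts gives [x1=32/x2=E/x3=41].

[x1=32/x2=E/x3=41]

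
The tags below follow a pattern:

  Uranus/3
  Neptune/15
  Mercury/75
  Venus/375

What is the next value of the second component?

For the second component, ×5 each step: 3, 15, 75, 375 → 1875.

1875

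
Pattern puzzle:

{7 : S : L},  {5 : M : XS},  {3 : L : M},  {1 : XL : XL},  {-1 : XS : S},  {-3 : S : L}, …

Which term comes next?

{-5 : M : XS}

For the first coordinate, −2 each step: 7, 5, 3, 1, -1, -3 → -5.
First size: repeats S → M → L → XL → XS; S, M, L, XL, XS, S → M.
Second size — repeats L → XS → M → XL → S: L, XS, M, XL, S, L → XS.
Combining the parts gives {-5 : M : XS}.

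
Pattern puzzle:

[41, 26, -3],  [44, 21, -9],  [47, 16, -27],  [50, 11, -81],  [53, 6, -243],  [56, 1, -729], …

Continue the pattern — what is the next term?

[59, -4, -2187]

First slot: +3 each step; 41, 44, 47, 50, 53, 56 → 59.
Second slot: 26, 21, 16, 11, 6, 1 → -4 (−5 each step).
For the third slot, ×3 each step: -3, -9, -27, -81, -243, -729 → -2187.
Combining the parts gives [59, -4, -2187].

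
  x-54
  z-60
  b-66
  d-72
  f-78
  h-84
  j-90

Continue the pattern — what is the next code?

Letter: letters move forward 2 places in the alphabet, wrapping Z→A, so x, z, b, d, f, h, j → l.
Second component: 54, 60, 66, 72, 78, 84, 90 → 96 (+6 each step).
So the next code is l-96.

l-96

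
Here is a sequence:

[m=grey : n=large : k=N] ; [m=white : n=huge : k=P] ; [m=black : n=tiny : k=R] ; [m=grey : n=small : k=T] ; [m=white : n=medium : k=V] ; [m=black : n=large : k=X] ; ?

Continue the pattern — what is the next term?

[m=grey : n=huge : k=Z]

M — repeats grey → white → black: grey, white, black, grey, white, black → grey.
N: large, huge, tiny, small, medium, large → huge (repeats large → huge → tiny → small → medium).
K: N, P, R, T, V, X → Z (letters move forward 2 places in the alphabet).
So the next term is [m=grey : n=huge : k=Z].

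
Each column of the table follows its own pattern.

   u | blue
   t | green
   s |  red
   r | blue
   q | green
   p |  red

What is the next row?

Letter: letters move back 1 place in the alphabet, so u, t, s, r, q, p → o.
Colour: blue, green, red, blue, green, red → blue (repeats blue → green → red).
Combining the parts gives o  blue.

o  blue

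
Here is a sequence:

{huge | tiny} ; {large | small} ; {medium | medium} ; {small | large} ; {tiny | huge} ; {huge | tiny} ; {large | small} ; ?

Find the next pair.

First size — repeats huge → large → medium → small → tiny: huge, large, medium, small, tiny, huge, large → medium.
Second size: tiny, small, medium, large, huge, tiny, small → medium (repeats tiny → small → medium → large → huge).
Combining the parts gives {medium | medium}.

{medium | medium}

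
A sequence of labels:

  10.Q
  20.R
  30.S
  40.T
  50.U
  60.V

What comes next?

70.W

First component — +10 each step: 10, 20, 30, 40, 50, 60 → 70.
Letter: letters move forward 1 place in the alphabet; Q, R, S, T, U, V → W.
Putting it together: 70.W.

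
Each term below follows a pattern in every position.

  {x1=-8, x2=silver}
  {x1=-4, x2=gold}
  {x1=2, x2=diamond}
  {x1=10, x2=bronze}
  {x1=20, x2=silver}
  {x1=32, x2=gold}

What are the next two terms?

{x1=46, x2=diamond}, {x1=62, x2=bronze}

X1: differences are 4, 6, 8, … (increasing by 2 each time); -8, -4, 2, 10, 20, 32 → 46 → 62.
X2: repeats silver → gold → diamond → bronze; silver, gold, diamond, bronze, silver, gold → diamond → bronze.
Putting the parts together: {x1=46, x2=diamond} and then {x1=62, x2=bronze}.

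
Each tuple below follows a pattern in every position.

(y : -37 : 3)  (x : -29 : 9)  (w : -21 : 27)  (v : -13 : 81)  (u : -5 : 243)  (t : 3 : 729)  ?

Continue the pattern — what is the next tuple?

(s : 11 : 2187)

Letter goes y, x, w, v, u, t → s (letters move back 1 place in the alphabet).
Second coordinate goes -37, -29, -21, -13, -5, 3 → 11 (+8 each step).
Third coordinate: 3, 9, 27, 81, 243, 729 → 2187 (×3 each step).
So the next tuple is (s : 11 : 2187).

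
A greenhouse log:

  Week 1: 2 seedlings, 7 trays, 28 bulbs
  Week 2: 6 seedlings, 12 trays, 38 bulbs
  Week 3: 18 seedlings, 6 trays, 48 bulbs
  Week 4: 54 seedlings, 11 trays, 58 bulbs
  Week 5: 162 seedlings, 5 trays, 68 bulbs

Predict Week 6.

486 seedlings, 10 trays, 78 bulbs

For the seedlings, ×3 each step: 2, 6, 18, 54, 162 → 486.
Trays: alternating steps +5, −6, +5, −6, …, so 7, 12, 6, 11, 5 → 10.
For the bulbs, +10 each step: 28, 38, 48, 58, 68 → 78.
Combining the parts gives 486 seedlings, 10 trays, 78 bulbs.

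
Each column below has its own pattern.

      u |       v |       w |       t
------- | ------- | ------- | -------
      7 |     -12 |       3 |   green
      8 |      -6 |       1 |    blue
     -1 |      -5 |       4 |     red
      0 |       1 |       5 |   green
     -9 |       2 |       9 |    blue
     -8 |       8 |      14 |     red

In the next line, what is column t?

green

For the column t, repeats green → blue → red: green, blue, red, green, blue, red → green.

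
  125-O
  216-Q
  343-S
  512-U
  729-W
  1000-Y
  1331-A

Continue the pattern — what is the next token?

1728-C

First component goes 125, 216, 343, 512, 729, 1000, 1331 → 1728 (perfect cubes: 5³, 6³, 7³, …).
Letter goes O, Q, S, U, W, Y, A → C (letters move forward 2 places in the alphabet, wrapping Z→A).
Putting it together: 1728-C.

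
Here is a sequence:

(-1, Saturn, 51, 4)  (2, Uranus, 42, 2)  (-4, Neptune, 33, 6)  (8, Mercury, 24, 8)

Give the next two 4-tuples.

First part: ×(-2) each step; -1, 2, -4, 8 → -16 → 32.
Planet: runs through the planets Mercury→Neptune, so Saturn, Uranus, Neptune, Mercury → Venus → Earth.
Third part: −9 each step, so 51, 42, 33, 24 → 15 → 6.
For the fourth part, each term is the sum of the two before it: 4, 2, 6, 8 → 14 → 22.
So the next two 4-tuples are (-16, Venus, 15, 14) and (32, Earth, 6, 22).

(-16, Venus, 15, 14), (32, Earth, 6, 22)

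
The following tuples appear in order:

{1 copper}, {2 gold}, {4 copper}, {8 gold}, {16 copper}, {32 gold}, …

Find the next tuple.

First component: ×2 each step, so 1, 2, 4, 8, 16, 32 → 64.
Metal: alternates copper ↔ gold, so copper, gold, copper, gold, copper, gold → copper.
Putting it together: {64 copper}.

{64 copper}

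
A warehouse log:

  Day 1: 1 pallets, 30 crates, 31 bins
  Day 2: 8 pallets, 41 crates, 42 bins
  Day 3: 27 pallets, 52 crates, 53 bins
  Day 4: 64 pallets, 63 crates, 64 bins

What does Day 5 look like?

Pallets: 1, 8, 27, 64 → 125 (perfect cubes: 1³, 2³, 3³, …).
Crates — +11 each step: 30, 41, 52, 63 → 74.
Bins: 31, 42, 53, 64 → 75 (always 1 more than the crates).
Putting it together: 125 pallets, 74 crates, 75 bins.

125 pallets, 74 crates, 75 bins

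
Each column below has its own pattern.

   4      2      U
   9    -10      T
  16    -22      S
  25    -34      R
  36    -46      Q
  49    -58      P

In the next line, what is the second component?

-70

Second component: −12 each step, so 2, -10, -22, -34, -46, -58 → -70.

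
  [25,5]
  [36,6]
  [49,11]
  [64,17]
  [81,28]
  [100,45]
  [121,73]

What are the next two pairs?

[144,118], [169,191]

First coordinate: 25, 36, 49, 64, 81, 100, 121 → 144 → 169 (perfect squares: 5², 6², 7², …).
Second coordinate: 5, 6, 11, 17, 28, 45, 73 → 118 → 191 (each term is the sum of the two before it).
Putting the parts together: [144,118] and then [169,191].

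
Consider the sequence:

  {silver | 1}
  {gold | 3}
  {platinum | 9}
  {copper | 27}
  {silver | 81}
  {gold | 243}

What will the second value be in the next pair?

Second value — ×3 each step: 1, 3, 9, 27, 81, 243 → 729.

729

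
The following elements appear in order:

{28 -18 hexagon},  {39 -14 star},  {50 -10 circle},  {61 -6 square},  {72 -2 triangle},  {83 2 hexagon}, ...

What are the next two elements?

{94 6 star}, {105 10 circle}

First entry: +11 each step, so 28, 39, 50, 61, 72, 83 → 94 → 105.
Second entry: -18, -14, -10, -6, -2, 2 → 6 → 10 (+4 each step).
Shape: repeats hexagon → star → circle → square → triangle; hexagon, star, circle, square, triangle, hexagon → star → circle.
Putting the parts together: {94 6 star} and then {105 10 circle}.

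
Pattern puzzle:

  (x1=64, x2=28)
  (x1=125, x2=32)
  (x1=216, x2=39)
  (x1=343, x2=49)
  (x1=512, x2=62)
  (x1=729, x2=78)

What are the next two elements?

(x1=1000, x2=97), (x1=1331, x2=119)

X1: perfect cubes: 4³, 5³, 6³, …; 64, 125, 216, 343, 512, 729 → 1000 → 1331.
X2: 28, 32, 39, 49, 62, 78 → 97 → 119 (differences are 4, 7, 10, … (increasing by 3 each time)).
Putting the parts together: (x1=1000, x2=97) and then (x1=1331, x2=119).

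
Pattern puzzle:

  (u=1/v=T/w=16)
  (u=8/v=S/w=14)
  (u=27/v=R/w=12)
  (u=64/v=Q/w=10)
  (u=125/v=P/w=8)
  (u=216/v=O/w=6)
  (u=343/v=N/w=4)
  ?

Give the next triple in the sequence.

(u=512/v=M/w=2)

For the u, perfect cubes: 1³, 2³, 3³, …: 1, 8, 27, 64, 125, 216, 343 → 512.
V: letters move back 1 place in the alphabet; T, S, R, Q, P, O, N → M.
W: −2 each step; 16, 14, 12, 10, 8, 6, 4 → 2.
So the next triple is (u=512/v=M/w=2).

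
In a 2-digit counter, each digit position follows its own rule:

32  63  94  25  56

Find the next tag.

87

For the first digit, +3 each step, mod 10: 3, 6, 9, 2, 5 → 8.
Second digit: +1 each step, mod 10; 2, 3, 4, 5, 6 → 7.
Combining the parts gives 87.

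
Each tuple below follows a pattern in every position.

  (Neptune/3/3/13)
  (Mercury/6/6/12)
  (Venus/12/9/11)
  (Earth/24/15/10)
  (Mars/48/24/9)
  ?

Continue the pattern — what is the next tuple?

(Jupiter/96/39/8)

For the planet, runs through the planets Mercury→Neptune: Neptune, Mercury, Venus, Earth, Mars → Jupiter.
Second value goes 3, 6, 12, 24, 48 → 96 (×2 each step).
Third value goes 3, 6, 9, 15, 24 → 39 (each term is the sum of the two before it).
For the fourth value, −1 each step: 13, 12, 11, 10, 9 → 8.
So the next tuple is (Jupiter/96/39/8).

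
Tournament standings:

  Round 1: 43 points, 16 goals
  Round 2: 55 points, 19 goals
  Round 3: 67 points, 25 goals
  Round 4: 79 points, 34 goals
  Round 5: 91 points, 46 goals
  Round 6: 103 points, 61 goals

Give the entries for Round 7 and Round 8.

115 points, 79 goals; 127 points, 100 goals

Points: 43, 55, 67, 79, 91, 103 → 115 → 127 (+12 each step).
Goals: differences are 3, 6, 9, … (increasing by 3 each time); 16, 19, 25, 34, 46, 61 → 79 → 100.
So the next two records are 115 points, 79 goals and 127 points, 100 goals.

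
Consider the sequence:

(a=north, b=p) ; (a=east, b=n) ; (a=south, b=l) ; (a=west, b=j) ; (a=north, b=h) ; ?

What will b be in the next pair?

f

B — letters move back 2 places in the alphabet: p, n, l, j, h → f.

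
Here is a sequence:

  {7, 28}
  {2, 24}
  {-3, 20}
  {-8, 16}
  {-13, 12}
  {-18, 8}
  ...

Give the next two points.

{-23, 4}, {-28, 0}

First coordinate: −5 each step, so 7, 2, -3, -8, -13, -18 → -23 → -28.
Second coordinate — −4 each step: 28, 24, 20, 16, 12, 8 → 4 → 0.
So the next two points are {-23, 4} and {-28, 0}.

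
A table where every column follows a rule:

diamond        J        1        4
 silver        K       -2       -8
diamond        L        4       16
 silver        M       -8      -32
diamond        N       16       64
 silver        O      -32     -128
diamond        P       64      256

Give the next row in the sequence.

silver  Q  -128  -512

Rank goes diamond, silver, diamond, silver, diamond, silver, diamond → silver (alternates diamond ↔ silver).
Letter: letters move forward 1 place in the alphabet, so J, K, L, M, N, O, P → Q.
Third component: ×(-2) each step; 1, -2, 4, -8, 16, -32, 64 → -128.
Fourth component: ×(-2) each step; 4, -8, 16, -32, 64, -128, 256 → -512.
Putting it together: silver  Q  -128  -512.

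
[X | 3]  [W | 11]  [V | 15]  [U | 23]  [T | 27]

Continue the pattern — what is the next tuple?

[S | 35]

For the letter, letters move back 1 place in the alphabet: X, W, V, U, T → S.
Second slot: alternating steps +8, +4, +8, +4, …; 3, 11, 15, 23, 27 → 35.
Putting it together: [S | 35].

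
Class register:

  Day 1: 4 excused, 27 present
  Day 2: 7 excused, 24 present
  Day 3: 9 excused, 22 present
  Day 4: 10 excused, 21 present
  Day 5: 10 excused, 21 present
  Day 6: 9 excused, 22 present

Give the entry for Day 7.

7 excused, 24 present

Excused: differences are 3, 2, 1, … (decreasing by 1 each time), so 4, 7, 9, 10, 10, 9 → 7.
Present: together with the excused always sums to 31; 27, 24, 22, 21, 21, 22 → 24.
Putting it together: 7 excused, 24 present.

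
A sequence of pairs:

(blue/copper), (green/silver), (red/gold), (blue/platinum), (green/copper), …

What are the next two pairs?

(red/silver), (blue/gold)

Colour: repeats blue → green → red; blue, green, red, blue, green → red → blue.
Metal goes copper, silver, gold, platinum, copper → silver → gold (repeats copper → silver → gold → platinum).
Putting the parts together: (red/silver) and then (blue/gold).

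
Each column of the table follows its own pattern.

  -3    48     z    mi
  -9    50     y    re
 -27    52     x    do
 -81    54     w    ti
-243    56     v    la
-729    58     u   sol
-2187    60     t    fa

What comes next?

-6561  62  s  mi

First component: -3, -9, -27, -81, -243, -729, -2187 → -6561 (×3 each step).
For the second component, +2 each step: 48, 50, 52, 54, 56, 58, 60 → 62.
Letter — letters move back 1 place in the alphabet: z, y, x, w, v, u, t → s.
Note: runs backward through the solfège scale do→ti, so mi, re, do, ti, la, sol, fa → mi.
Putting it together: -6561  62  s  mi.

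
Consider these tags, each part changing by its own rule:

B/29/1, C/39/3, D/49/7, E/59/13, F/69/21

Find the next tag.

Letter — letters move forward 1 place in the alphabet: B, C, D, E, F → G.
Second component: +10 each step, so 29, 39, 49, 59, 69 → 79.
For the third component, differences are 2, 4, 6, … (increasing by 2 each time): 1, 3, 7, 13, 21 → 31.
So the next tag is G/79/31.

G/79/31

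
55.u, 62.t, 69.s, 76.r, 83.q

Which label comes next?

First component: +7 each step; 55, 62, 69, 76, 83 → 90.
For the letter, letters move back 1 place in the alphabet: u, t, s, r, q → p.
Putting it together: 90.p.

90.p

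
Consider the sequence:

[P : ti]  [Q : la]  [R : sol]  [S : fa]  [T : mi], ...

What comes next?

Letter goes P, Q, R, S, T → U (letters move forward 1 place in the alphabet).
For the note, runs backward through the solfège scale do→ti: ti, la, sol, fa, mi → re.
So the next tuple is [U : re].

[U : re]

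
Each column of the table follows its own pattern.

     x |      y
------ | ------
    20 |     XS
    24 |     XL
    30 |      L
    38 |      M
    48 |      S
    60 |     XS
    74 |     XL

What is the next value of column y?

L

Column y — repeats XS → XL → L → M → S: XS, XL, L, M, S, XS, XL → L.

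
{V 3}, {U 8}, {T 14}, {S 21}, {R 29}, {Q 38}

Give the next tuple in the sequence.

Letter: V, U, T, S, R, Q → P (letters move back 1 place in the alphabet).
Second coordinate: 3, 8, 14, 21, 29, 38 → 48 (differences are 5, 6, 7, … (increasing by 1 each time)).
Putting it together: {P 48}.

{P 48}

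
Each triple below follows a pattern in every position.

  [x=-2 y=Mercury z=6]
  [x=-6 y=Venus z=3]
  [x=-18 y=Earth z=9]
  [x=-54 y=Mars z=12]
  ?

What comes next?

[x=-162 y=Jupiter z=21]

X — ×3 each step: -2, -6, -18, -54 → -162.
Y: runs through the planets Mercury→Neptune, so Mercury, Venus, Earth, Mars → Jupiter.
Z: each term is the sum of the two before it, so 6, 3, 9, 12 → 21.
Combining the parts gives [x=-162 y=Jupiter z=21].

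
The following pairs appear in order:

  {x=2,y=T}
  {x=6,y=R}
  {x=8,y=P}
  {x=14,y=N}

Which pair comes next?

{x=22,y=L}

For the x, each term is the sum of the two before it: 2, 6, 8, 14 → 22.
Y: T, R, P, N → L (letters move back 2 places in the alphabet).
Putting it together: {x=22,y=L}.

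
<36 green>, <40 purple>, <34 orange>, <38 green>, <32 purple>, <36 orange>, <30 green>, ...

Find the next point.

<34 purple>

For the first part, alternating steps +4, −6, +4, −6, …: 36, 40, 34, 38, 32, 36, 30 → 34.
Colour: green, purple, orange, green, purple, orange, green → purple (repeats green → purple → orange).
So the next point is <34 purple>.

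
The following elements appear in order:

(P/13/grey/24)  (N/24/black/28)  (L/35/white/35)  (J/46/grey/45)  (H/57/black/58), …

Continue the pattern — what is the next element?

(F/68/white/74)

Letter goes P, N, L, J, H → F (letters move back 2 places in the alphabet).
Second coordinate: +11 each step, so 13, 24, 35, 46, 57 → 68.
For the shade, repeats grey → black → white: grey, black, white, grey, black → white.
Fourth coordinate: 24, 28, 35, 45, 58 → 74 (differences are 4, 7, 10, … (increasing by 3 each time)).
So the next element is (F/68/white/74).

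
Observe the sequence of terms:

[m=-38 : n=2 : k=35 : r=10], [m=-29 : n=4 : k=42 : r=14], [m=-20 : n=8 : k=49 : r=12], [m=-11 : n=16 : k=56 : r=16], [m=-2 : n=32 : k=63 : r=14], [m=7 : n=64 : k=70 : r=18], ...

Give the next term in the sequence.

M: -38, -29, -20, -11, -2, 7 → 16 (+9 each step).
For the n, ×2 each step: 2, 4, 8, 16, 32, 64 → 128.
For the k, +7 each step: 35, 42, 49, 56, 63, 70 → 77.
R: alternating steps +4, −2, +4, −2, …; 10, 14, 12, 16, 14, 18 → 16.
So the next term is [m=16 : n=128 : k=77 : r=16].

[m=16 : n=128 : k=77 : r=16]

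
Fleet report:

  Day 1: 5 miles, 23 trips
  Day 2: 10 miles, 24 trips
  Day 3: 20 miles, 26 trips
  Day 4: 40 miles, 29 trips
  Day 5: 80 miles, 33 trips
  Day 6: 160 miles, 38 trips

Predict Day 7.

320 miles, 44 trips

Miles — ×2 each step: 5, 10, 20, 40, 80, 160 → 320.
Trips goes 23, 24, 26, 29, 33, 38 → 44 (differences are 1, 2, 3, … (increasing by 1 each time)).
Combining the parts gives 320 miles, 44 trips.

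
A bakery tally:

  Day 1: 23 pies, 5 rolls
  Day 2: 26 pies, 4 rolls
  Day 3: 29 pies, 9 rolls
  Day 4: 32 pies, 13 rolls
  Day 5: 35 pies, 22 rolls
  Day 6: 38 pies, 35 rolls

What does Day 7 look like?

Pies — +3 each step: 23, 26, 29, 32, 35, 38 → 41.
Rolls: 5, 4, 9, 13, 22, 35 → 57 (each term is the sum of the two before it).
Combining the parts gives 41 pies, 57 rolls.

41 pies, 57 rolls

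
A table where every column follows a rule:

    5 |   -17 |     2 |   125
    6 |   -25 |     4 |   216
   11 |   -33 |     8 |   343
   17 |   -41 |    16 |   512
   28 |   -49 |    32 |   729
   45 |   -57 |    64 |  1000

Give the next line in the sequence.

First component: 5, 6, 11, 17, 28, 45 → 73 (each term is the sum of the two before it).
Second component — −8 each step: -17, -25, -33, -41, -49, -57 → -65.
Third component: ×2 each step; 2, 4, 8, 16, 32, 64 → 128.
Fourth component goes 125, 216, 343, 512, 729, 1000 → 1331 (perfect cubes: 5³, 6³, 7³, …).
So the next line is 73  -65  128  1331.

73  -65  128  1331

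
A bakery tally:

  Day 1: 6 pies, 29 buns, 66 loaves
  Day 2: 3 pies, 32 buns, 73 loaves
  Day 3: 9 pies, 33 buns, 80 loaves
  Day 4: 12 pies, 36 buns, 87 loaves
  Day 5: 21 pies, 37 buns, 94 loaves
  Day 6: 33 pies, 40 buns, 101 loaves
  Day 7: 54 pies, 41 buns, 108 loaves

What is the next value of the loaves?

Loaves — +7 each step: 66, 73, 80, 87, 94, 101, 108 → 115.

115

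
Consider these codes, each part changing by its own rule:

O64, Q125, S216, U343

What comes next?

W512

Letter — letters move forward 2 places in the alphabet: O, Q, S, U → W.
For the second component, perfect cubes: 4³, 5³, 6³, …: 64, 125, 216, 343 → 512.
So the next code is W512.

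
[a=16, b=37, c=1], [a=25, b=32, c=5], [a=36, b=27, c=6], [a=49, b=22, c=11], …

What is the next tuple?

A goes 16, 25, 36, 49 → 64 (perfect squares: 4², 5², 6², …).
B: 37, 32, 27, 22 → 17 (−5 each step).
C goes 1, 5, 6, 11 → 17 (each term is the sum of the two before it).
So the next tuple is [a=64, b=17, c=17].

[a=64, b=17, c=17]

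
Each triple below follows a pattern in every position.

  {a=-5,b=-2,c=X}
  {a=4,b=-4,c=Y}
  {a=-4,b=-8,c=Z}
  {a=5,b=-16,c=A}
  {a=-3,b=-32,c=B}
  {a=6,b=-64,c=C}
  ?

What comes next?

{a=-2,b=-128,c=D}

A: alternating steps +9, −8, +9, −8, …, so -5, 4, -4, 5, -3, 6 → -2.
B — ×2 each step: -2, -4, -8, -16, -32, -64 → -128.
C — letters move forward 1 place in the alphabet, wrapping Z→A: X, Y, Z, A, B, C → D.
Combining the parts gives {a=-2,b=-128,c=D}.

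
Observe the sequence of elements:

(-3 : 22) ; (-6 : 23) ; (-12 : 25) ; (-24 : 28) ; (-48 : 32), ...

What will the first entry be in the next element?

-96

First entry — ×2 each step: -3, -6, -12, -24, -48 → -96.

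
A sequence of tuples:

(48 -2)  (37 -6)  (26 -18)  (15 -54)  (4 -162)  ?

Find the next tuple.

(-7 -486)

First entry: 48, 37, 26, 15, 4 → -7 (−11 each step).
Second entry — ×3 each step: -2, -6, -18, -54, -162 → -486.
Combining the parts gives (-7 -486).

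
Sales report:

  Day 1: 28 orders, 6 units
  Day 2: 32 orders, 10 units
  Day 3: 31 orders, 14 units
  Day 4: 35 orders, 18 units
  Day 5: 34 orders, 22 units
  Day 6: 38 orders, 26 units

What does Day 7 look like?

Orders goes 28, 32, 31, 35, 34, 38 → 37 (alternating steps +4, −1, +4, −1, …).
For the units, +4 each step: 6, 10, 14, 18, 22, 26 → 30.
Combining the parts gives 37 orders, 30 units.

37 orders, 30 units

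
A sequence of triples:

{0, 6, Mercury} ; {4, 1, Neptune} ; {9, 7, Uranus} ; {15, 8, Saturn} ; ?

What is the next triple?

First part: differences are 4, 5, 6, … (increasing by 1 each time), so 0, 4, 9, 15 → 22.
Second part goes 6, 1, 7, 8 → 15 (each term is the sum of the two before it).
Planet: runs backward through the planets Mercury→Neptune, so Mercury, Neptune, Uranus, Saturn → Jupiter.
Combining the parts gives {22, 15, Jupiter}.

{22, 15, Jupiter}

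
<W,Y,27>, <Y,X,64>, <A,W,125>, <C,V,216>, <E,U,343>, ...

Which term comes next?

For the first letter, letters move forward 2 places in the alphabet, wrapping Z→A: W, Y, A, C, E → G.
Second letter: letters move back 1 place in the alphabet, so Y, X, W, V, U → T.
Third component — perfect cubes: 3³, 4³, 5³, …: 27, 64, 125, 216, 343 → 512.
So the next term is <G,T,512>.

<G,T,512>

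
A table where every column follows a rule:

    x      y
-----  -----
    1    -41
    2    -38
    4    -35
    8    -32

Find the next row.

16  -29

Column x: 1, 2, 4, 8 → 16 (×2 each step).
Column y — +3 each step: -41, -38, -35, -32 → -29.
Combining the parts gives 16  -29.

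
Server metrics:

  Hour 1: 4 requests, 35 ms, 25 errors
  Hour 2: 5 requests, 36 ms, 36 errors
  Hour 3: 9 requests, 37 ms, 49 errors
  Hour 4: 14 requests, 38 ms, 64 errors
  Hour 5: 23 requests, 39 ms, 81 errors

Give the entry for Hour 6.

Requests — each term is the sum of the two before it: 4, 5, 9, 14, 23 → 37.
Ms goes 35, 36, 37, 38, 39 → 40 (+1 each step).
Errors: 25, 36, 49, 64, 81 → 100 (perfect squares: 5², 6², 7², …).
So the next row is 37 requests, 40 ms, 100 errors.

37 requests, 40 ms, 100 errors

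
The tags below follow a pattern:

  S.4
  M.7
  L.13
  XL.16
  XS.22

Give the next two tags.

S.25, M.31

Size — runs through clothing sizes XS→XL: S, M, L, XL, XS → S → M.
Second component goes 4, 7, 13, 16, 22 → 25 → 31 (alternating steps +3, +6, +3, +6, …).
So the next two tags are S.25 and M.31.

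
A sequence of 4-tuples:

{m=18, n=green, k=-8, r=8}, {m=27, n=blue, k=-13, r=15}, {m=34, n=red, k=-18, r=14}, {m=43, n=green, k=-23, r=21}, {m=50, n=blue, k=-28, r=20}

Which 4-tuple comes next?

M: 18, 27, 34, 43, 50 → 59 (alternating steps +9, +7, +9, +7, …).
N: repeats green → blue → red; green, blue, red, green, blue → red.
K: −5 each step, so -8, -13, -18, -23, -28 → -33.
R — alternating steps +7, −1, +7, −1, …: 8, 15, 14, 21, 20 → 27.
Combining the parts gives {m=59, n=red, k=-33, r=27}.

{m=59, n=red, k=-33, r=27}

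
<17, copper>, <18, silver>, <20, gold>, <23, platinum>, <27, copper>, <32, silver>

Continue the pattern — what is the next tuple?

First component — differences are 1, 2, 3, … (increasing by 1 each time): 17, 18, 20, 23, 27, 32 → 38.
Metal: copper, silver, gold, platinum, copper, silver → gold (repeats copper → silver → gold → platinum).
Combining the parts gives <38, gold>.

<38, gold>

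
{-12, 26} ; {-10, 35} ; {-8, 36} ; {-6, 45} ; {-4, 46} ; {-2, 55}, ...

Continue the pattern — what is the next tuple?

{0, 56}

First component goes -12, -10, -8, -6, -4, -2 → 0 (+2 each step).
Second component: alternating steps +9, +1, +9, +1, …; 26, 35, 36, 45, 46, 55 → 56.
So the next tuple is {0, 56}.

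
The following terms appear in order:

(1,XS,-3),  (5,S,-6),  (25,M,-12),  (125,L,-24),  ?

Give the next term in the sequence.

(625,XL,-48)

First value: ×5 each step, so 1, 5, 25, 125 → 625.
Size — runs through clothing sizes XS→XL: XS, S, M, L → XL.
Third value: ×2 each step, so -3, -6, -12, -24 → -48.
So the next term is (625,XL,-48).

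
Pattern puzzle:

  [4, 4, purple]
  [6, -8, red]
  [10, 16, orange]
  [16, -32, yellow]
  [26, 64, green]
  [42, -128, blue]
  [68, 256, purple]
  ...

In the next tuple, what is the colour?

First part goes 4, 6, 10, 16, 26, 42, 68 → 110 (each term is the sum of the two before it).
Second part — ×(-2) each step: 4, -8, 16, -32, 64, -128, 256 → -512.
Colour: purple, red, orange, yellow, green, blue, purple → red (repeats purple → red → orange → yellow → green → blue).

red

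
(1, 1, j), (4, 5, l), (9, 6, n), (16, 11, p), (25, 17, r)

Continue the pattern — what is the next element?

First coordinate — perfect squares: 1², 2², 3², …: 1, 4, 9, 16, 25 → 36.
Second coordinate: 1, 5, 6, 11, 17 → 28 (each term is the sum of the two before it).
For the letter, letters move forward 2 places in the alphabet: j, l, n, p, r → t.
Putting it together: (36, 28, t).

(36, 28, t)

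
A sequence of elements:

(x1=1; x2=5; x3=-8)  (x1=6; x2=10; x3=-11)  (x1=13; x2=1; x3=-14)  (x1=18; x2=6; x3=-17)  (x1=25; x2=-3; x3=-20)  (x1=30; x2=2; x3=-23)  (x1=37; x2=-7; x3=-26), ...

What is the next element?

(x1=42; x2=-2; x3=-29)

X1: alternating steps +5, +7, +5, +7, …; 1, 6, 13, 18, 25, 30, 37 → 42.
X2: alternating steps +5, −9, +5, −9, …; 5, 10, 1, 6, -3, 2, -7 → -2.
X3: −3 each step; -8, -11, -14, -17, -20, -23, -26 → -29.
So the next element is (x1=42; x2=-2; x3=-29).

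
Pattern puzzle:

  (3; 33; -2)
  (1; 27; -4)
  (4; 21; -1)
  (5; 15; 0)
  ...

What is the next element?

For the first value, each term is the sum of the two before it: 3, 1, 4, 5 → 9.
Second value: −6 each step; 33, 27, 21, 15 → 9.
Third value: always 5 less than the first value; -2, -4, -1, 0 → 4.
So the next element is (9; 9; 4).

(9; 9; 4)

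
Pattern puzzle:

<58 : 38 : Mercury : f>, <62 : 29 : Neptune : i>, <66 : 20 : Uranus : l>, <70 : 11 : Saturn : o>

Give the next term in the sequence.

For the first slot, +4 each step: 58, 62, 66, 70 → 74.
Second slot — −9 each step: 38, 29, 20, 11 → 2.
Planet — runs backward through the planets Mercury→Neptune: Mercury, Neptune, Uranus, Saturn → Jupiter.
Letter: letters move forward 3 places in the alphabet; f, i, l, o → r.
So the next term is <74 : 2 : Jupiter : r>.

<74 : 2 : Jupiter : r>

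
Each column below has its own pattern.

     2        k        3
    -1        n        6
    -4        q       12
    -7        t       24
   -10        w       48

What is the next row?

-13  z  96

First component — −3 each step: 2, -1, -4, -7, -10 → -13.
Letter — letters move forward 3 places in the alphabet: k, n, q, t, w → z.
Third component — ×2 each step: 3, 6, 12, 24, 48 → 96.
Combining the parts gives -13  z  96.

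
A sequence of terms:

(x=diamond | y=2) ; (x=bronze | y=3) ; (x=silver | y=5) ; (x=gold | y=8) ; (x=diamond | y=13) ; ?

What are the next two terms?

X — repeats diamond → bronze → silver → gold: diamond, bronze, silver, gold, diamond → bronze → silver.
Y: each term is the sum of the two before it, so 2, 3, 5, 8, 13 → 21 → 34.
So the next two terms are (x=bronze | y=21) and (x=silver | y=34).

(x=bronze | y=21), (x=silver | y=34)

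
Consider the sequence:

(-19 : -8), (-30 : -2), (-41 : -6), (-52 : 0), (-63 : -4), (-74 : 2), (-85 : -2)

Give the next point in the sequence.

First component: −11 each step, so -19, -30, -41, -52, -63, -74, -85 → -96.
Second component goes -8, -2, -6, 0, -4, 2, -2 → 4 (alternating steps +6, −4, +6, −4, …).
So the next point is (-96 : 4).

(-96 : 4)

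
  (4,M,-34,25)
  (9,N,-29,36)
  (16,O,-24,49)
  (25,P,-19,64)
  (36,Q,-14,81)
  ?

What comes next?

(49,R,-9,100)

For the first value, perfect squares: 2², 3², 4², …: 4, 9, 16, 25, 36 → 49.
Letter: letters move forward 1 place in the alphabet; M, N, O, P, Q → R.
Third value: +5 each step, so -34, -29, -24, -19, -14 → -9.
For the fourth value, perfect squares: 5², 6², 7², …: 25, 36, 49, 64, 81 → 100.
So the next tuple is (49,R,-9,100).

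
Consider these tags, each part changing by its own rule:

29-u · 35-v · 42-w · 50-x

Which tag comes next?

59-y

For the first component, differences are 6, 7, 8, … (increasing by 1 each time): 29, 35, 42, 50 → 59.
Letter: letters move forward 1 place in the alphabet; u, v, w, x → y.
Combining the parts gives 59-y.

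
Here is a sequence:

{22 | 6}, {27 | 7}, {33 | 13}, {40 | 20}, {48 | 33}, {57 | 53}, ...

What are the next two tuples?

{67 | 86}, {78 | 139}

First coordinate: differences are 5, 6, 7, … (increasing by 1 each time); 22, 27, 33, 40, 48, 57 → 67 → 78.
Second coordinate: 6, 7, 13, 20, 33, 53 → 86 → 139 (each term is the sum of the two before it).
Putting the parts together: {67 | 86} and then {78 | 139}.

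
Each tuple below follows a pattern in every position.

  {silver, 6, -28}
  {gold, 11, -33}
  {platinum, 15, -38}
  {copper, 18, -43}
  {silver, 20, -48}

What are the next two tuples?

Metal: repeats silver → gold → platinum → copper, so silver, gold, platinum, copper, silver → gold → platinum.
Second entry: differences are 5, 4, 3, … (decreasing by 1 each time); 6, 11, 15, 18, 20 → 21 → 21.
Third entry: −5 each step; -28, -33, -38, -43, -48 → -53 → -58.
Putting the parts together: {gold, 21, -53} and then {platinum, 21, -58}.

{gold, 21, -53}, {platinum, 21, -58}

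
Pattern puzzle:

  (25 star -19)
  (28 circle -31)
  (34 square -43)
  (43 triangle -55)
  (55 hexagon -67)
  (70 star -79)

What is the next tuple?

(88 circle -91)

For the first part, differences are 3, 6, 9, … (increasing by 3 each time): 25, 28, 34, 43, 55, 70 → 88.
Shape: star, circle, square, triangle, hexagon, star → circle (repeats star → circle → square → triangle → hexagon).
Third part: −12 each step; -19, -31, -43, -55, -67, -79 → -91.
So the next tuple is (88 circle -91).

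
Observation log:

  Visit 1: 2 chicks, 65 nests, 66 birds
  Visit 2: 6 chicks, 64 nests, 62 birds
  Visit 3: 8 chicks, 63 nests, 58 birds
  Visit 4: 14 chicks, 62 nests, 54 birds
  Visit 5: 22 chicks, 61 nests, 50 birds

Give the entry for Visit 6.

Chicks goes 2, 6, 8, 14, 22 → 36 (each term is the sum of the two before it).
Nests — −1 each step: 65, 64, 63, 62, 61 → 60.
For the birds, −4 each step: 66, 62, 58, 54, 50 → 46.
Putting it together: 36 chicks, 60 nests, 46 birds.

36 chicks, 60 nests, 46 birds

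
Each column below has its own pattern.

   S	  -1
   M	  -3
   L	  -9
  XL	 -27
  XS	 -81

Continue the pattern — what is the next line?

Size: runs through clothing sizes XS→XL; S, M, L, XL, XS → S.
For the second component, ×3 each step: -1, -3, -9, -27, -81 → -243.
Putting it together: S  -243.

S  -243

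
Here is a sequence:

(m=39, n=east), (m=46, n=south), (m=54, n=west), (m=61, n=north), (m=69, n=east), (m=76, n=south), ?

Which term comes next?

For the m, alternating steps +7, +8, +7, +8, …: 39, 46, 54, 61, 69, 76 → 84.
N: repeats east → south → west → north, so east, south, west, north, east, south → west.
So the next term is (m=84, n=west).

(m=84, n=west)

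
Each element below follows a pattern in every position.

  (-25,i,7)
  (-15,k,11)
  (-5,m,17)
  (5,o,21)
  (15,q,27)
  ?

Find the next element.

(25,s,31)

First coordinate: -25, -15, -5, 5, 15 → 25 (+10 each step).
For the letter, letters move forward 2 places in the alphabet: i, k, m, o, q → s.
Third coordinate goes 7, 11, 17, 21, 27 → 31 (alternating steps +4, +6, +4, +6, …).
Putting it together: (25,s,31).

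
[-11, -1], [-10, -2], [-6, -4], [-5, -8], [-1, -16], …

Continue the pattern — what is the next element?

First entry: -11, -10, -6, -5, -1 → 0 (alternating steps +1, +4, +1, +4, …).
For the second entry, ×2 each step: -1, -2, -4, -8, -16 → -32.
So the next element is [0, -32].

[0, -32]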